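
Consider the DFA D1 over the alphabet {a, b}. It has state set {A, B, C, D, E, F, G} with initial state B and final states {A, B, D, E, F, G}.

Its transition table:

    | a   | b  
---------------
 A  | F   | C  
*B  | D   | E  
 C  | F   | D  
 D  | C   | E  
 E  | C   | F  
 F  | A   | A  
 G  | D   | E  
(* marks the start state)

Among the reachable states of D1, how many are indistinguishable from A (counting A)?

1

First remove the unreachable states {G}; 6 states remain.
P0 = {A,B,D,E,F} | {C}.
On input a, block {A,B,D,E,F} splits into {A,B,F} and {D,E}.
Refine {A,B,F} on symbol a: members go to different blocks, giving {A,F} and {B}.
On input b, block {A,F} splits into {A} and {F}.
Refine {D,E} on symbol b: members go to different blocks, giving {D} and {E}.
Stable partition: {A} | {C} | {D} | {B} | {F} | {E} — 6 equivalence classes.
State A belongs to the block {A}, which has 1 states.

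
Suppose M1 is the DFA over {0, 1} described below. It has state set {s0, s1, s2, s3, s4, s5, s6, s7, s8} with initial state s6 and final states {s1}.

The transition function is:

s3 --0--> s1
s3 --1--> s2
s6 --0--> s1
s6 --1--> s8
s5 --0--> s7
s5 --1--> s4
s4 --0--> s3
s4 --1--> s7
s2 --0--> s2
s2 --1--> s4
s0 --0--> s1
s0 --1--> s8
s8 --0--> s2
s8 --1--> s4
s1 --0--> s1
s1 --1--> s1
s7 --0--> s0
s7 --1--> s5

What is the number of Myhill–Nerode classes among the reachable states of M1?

6

All states are reachable from the start state.
P0 = {s1} | {s0,s2,s3,s4,s5,s6,s7,s8}.
Refine {s0,s2,s3,s4,s5,s6,s7,s8} on symbol 0: members go to different blocks, giving {s2,s4,s5,s7,s8} and {s0,s3,s6}.
On input 0, block {s2,s4,s5,s7,s8} splits into {s2,s5,s8} and {s4,s7}.
Split {s2,s5,s8} by δ(·,0) → {s2,s8} and {s5}.
On input 1, block {s4,s7} splits into {s4} and {s7}.
No further refinement is possible. Final partition (6 blocks): {s1} | {s2,s8} | {s0,s3,s6} | {s4} | {s5} | {s7}.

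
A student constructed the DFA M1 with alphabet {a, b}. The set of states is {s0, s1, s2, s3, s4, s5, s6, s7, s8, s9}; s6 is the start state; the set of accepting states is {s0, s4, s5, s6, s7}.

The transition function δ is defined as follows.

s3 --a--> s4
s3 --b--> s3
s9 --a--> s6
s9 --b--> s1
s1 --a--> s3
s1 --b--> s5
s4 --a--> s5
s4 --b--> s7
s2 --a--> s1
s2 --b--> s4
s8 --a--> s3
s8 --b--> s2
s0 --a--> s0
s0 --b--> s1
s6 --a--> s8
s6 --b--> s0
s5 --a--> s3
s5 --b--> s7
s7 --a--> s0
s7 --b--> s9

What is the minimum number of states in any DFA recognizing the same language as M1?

10

P0 = {s0,s4,s5,s6,s7} | {s1,s2,s3,s8,s9}.
On input a, block {s0,s4,s5,s6,s7} splits into {s0,s4,s7} and {s5,s6}.
On input a, block {s0,s4,s7} splits into {s0,s7} and {s4}.
Split {s1,s2,s3,s8,s9} by δ(·,a) → {s1,s2,s8} and {s3} and {s9}.
Refine {s0,s7} on symbol b: members go to different blocks, giving {s0} and {s7}.
On input a, block {s1,s2,s8} splits into {s1,s8} and {s2}.
Split {s1,s8} by δ(·,b) → {s1} and {s8}.
Refine {s5,s6} on symbol a: members go to different blocks, giving {s5} and {s6}.
Stable partition: {s0} | {s1} | {s5} | {s4} | {s3} | {s9} | {s7} | {s2} | {s8} | {s6} — 10 equivalence classes.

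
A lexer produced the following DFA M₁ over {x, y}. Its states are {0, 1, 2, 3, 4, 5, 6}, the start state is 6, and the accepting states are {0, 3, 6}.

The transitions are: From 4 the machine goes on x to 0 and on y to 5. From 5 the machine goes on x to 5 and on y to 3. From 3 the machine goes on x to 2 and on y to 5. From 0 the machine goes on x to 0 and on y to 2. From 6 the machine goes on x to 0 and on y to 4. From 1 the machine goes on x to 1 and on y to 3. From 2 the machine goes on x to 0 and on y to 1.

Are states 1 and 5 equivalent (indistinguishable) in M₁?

Yes

Every state is reachable, so we keep all 7.
P0 = {0,3,6} | {1,2,4,5}.
On input x, block {0,3,6} splits into {0,6} and {3}.
On input x, block {1,2,4,5} splits into {1,5} and {2,4}.
No further refinement is possible. Final partition (4 blocks): {0,6} | {1,5} | {3} | {2,4}.
1 and 5 lie in the same block of the stable partition, so they are equivalent — no string distinguishes them.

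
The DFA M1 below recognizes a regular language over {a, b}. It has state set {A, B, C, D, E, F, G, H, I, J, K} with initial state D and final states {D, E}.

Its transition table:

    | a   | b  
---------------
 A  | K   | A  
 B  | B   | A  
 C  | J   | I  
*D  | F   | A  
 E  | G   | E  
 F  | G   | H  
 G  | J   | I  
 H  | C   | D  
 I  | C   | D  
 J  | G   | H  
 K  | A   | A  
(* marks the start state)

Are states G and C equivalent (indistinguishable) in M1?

Reachable states from the start: {A,C,D,F,G,H,I,J,K}. Unreachable: {B,E} — drop them.
Initial partition by acceptance: {D} | {A,C,F,G,H,I,J,K}.
Split {A,C,F,G,H,I,J,K} by δ(·,b) → {A,C,F,G,J,K} and {H,I}.
On input b, block {A,C,F,G,J,K} splits into {C,F,G,J} and {A,K}.
Stable partition: {D} | {C,F,G,J} | {H,I} | {A,K} — 4 equivalence classes.
G and C lie in the same block of the stable partition, so they are equivalent — no string distinguishes them.

Yes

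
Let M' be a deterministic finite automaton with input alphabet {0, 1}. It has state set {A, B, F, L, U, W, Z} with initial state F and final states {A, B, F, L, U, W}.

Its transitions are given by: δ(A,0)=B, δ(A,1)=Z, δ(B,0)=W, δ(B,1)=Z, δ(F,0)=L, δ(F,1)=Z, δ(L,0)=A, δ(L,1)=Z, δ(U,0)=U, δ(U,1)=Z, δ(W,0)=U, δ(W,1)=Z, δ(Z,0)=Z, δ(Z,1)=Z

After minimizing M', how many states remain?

All states are reachable from the start state.
P0 = {A,B,F,L,U,W} | {Z}.
The partition is now stable with 2 blocks: {A,B,F,L,U,W} | {Z}.

2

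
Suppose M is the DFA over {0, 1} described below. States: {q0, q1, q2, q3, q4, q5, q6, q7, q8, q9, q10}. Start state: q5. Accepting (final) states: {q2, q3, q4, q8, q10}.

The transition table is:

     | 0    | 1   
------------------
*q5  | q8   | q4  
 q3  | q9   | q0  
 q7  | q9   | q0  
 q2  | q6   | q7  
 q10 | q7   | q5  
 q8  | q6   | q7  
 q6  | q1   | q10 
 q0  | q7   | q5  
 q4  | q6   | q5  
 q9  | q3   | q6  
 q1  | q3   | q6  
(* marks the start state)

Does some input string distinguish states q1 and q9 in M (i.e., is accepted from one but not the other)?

No

States {q2} cannot be reached from the start state, so discard them.
P0 = {q3,q4,q8,q10} | {q0,q1,q5,q6,q7,q9}.
On input 0, block {q0,q1,q5,q6,q7,q9} splits into {q0,q6,q7} and {q1,q5,q9}.
Refine {q3,q4,q8,q10} on symbol 0: members go to different blocks, giving {q4,q8,q10} and {q3}.
Refine {q4,q8,q10} on symbol 1: members go to different blocks, giving {q4,q10} and {q8}.
On input 0, block {q0,q6,q7} splits into {q6,q7} and {q0}.
Split {q6,q7} by δ(·,1) → {q6} and {q7}.
Refine {q4,q10} on symbol 0: members go to different blocks, giving {q4} and {q10}.
On input 0, block {q1,q5,q9} splits into {q1,q9} and {q5}.
The partition is now stable with 9 blocks: {q4} | {q6} | {q1,q9} | {q3} | {q8} | {q0} | {q7} | {q10} | {q5}.
q1 and q9 lie in the same block of the stable partition, so they are equivalent — no string distinguishes them.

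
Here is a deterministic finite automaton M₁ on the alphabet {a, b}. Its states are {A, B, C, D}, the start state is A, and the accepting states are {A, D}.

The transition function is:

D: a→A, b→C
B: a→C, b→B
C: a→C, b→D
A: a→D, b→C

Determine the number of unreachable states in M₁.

BFS from A reaches {A, C, D}; the 1 state(s) B are never visited.

1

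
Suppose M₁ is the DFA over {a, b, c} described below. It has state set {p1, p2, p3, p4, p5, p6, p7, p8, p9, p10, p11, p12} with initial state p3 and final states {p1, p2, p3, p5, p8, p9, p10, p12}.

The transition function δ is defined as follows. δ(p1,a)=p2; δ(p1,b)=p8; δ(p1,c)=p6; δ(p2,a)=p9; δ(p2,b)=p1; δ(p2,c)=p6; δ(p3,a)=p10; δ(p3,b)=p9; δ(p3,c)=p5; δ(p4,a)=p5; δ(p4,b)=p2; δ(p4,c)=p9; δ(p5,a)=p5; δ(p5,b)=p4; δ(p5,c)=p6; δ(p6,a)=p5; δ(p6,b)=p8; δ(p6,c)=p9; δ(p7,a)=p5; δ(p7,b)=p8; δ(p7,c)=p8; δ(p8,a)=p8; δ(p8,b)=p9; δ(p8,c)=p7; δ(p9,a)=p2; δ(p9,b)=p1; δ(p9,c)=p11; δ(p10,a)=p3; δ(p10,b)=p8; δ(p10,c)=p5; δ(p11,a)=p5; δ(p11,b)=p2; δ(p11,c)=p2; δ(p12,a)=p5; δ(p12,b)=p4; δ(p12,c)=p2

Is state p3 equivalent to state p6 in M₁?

Reachable states from the start: {p1,p2,p3,p4,p5,p6,p7,p8,p9,p10,p11}. Unreachable: {p12} — drop them.
Initial partition by acceptance: {p1,p2,p3,p5,p8,p9,p10} | {p4,p6,p7,p11}.
On input b, block {p1,p2,p3,p5,p8,p9,p10} splits into {p1,p2,p3,p8,p9,p10} and {p5}.
On input c, block {p1,p2,p3,p8,p9,p10} splits into {p1,p2,p8,p9} and {p3,p10}.
The partition is now stable with 4 blocks: {p1,p2,p8,p9} | {p4,p6,p7,p11} | {p5} | {p3,p10}.
p3 and p6 end up in different blocks, so they are distinguishable. For instance, the string 'ε' is accepted from only p3.

No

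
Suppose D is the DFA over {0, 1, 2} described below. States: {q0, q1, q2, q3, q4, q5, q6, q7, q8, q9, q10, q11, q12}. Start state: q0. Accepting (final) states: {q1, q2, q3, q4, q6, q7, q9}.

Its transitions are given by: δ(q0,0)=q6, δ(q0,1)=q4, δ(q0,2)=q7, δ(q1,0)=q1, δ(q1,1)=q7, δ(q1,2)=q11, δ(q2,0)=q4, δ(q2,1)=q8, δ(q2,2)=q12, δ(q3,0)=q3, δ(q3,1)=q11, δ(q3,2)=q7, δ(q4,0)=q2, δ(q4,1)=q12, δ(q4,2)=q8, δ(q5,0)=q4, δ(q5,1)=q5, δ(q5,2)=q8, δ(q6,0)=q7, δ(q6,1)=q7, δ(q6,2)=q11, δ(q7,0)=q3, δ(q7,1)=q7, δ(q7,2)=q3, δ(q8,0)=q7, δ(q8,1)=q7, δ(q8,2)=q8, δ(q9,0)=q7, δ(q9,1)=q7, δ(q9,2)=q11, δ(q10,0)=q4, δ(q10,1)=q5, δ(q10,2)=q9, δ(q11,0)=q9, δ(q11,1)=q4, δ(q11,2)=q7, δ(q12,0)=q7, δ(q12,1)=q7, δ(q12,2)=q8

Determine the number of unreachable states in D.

3

No path from q0 leads to q1, q5, q10; the other 10 states are all reachable.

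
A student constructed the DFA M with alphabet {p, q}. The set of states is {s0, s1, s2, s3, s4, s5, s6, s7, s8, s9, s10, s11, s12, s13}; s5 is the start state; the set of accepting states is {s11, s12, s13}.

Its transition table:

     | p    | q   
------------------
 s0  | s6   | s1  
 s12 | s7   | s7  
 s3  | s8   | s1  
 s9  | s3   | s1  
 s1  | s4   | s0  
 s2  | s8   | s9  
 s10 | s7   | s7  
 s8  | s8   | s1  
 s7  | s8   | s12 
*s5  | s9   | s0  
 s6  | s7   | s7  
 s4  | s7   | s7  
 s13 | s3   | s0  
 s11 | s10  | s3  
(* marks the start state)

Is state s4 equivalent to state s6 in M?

Reachable states from the start: {s0,s1,s3,s4,s5,s6,s7,s8,s9,s12}. Unreachable: {s2,s10,s11,s13} — drop them.
Start with accepting vs non-accepting: {s12} | {s0,s1,s3,s4,s5,s6,s7,s8,s9}.
On input q, block {s0,s1,s3,s4,s5,s6,s7,s8,s9} splits into {s0,s1,s3,s4,s5,s6,s8,s9} and {s7}.
On input p, block {s0,s1,s3,s4,s5,s6,s8,s9} splits into {s0,s1,s3,s5,s8,s9} and {s4,s6}.
On input p, block {s0,s1,s3,s5,s8,s9} splits into {s3,s5,s8,s9} and {s0,s1}.
Stable partition: {s12} | {s3,s5,s8,s9} | {s7} | {s4,s6} | {s0,s1} — 5 equivalence classes.
s4 and s6 lie in the same block of the stable partition, so they are equivalent — no string distinguishes them.

Yes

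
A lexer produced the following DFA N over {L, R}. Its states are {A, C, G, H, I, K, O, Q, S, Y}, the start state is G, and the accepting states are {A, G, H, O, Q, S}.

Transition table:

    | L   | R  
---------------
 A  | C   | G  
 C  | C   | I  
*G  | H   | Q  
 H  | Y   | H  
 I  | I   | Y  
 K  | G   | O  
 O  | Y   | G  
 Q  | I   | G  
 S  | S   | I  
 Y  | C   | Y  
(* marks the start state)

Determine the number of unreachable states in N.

4

Starting at G and following transitions, the reachable set is {C, G, H, I, Q, Y}. That leaves A, K, O, S unreachable — 4 in total.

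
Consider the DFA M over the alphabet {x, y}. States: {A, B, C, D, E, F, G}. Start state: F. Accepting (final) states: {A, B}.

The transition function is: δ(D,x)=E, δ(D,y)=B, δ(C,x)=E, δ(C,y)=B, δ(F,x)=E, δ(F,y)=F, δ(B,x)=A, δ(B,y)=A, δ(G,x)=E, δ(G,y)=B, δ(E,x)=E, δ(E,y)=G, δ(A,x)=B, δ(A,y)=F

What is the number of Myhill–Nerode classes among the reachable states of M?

First remove the unreachable states {C,D}; 5 states remain.
Start with accepting vs non-accepting: {A,B} | {E,F,G}.
Split {A,B} by δ(·,y) → {A} and {B}.
Refine {E,F,G} on symbol y: members go to different blocks, giving {E,F} and {G}.
Refine {E,F} on symbol y: members go to different blocks, giving {E} and {F}.
No further refinement is possible. Final partition (5 blocks): {A} | {E} | {B} | {G} | {F}.

5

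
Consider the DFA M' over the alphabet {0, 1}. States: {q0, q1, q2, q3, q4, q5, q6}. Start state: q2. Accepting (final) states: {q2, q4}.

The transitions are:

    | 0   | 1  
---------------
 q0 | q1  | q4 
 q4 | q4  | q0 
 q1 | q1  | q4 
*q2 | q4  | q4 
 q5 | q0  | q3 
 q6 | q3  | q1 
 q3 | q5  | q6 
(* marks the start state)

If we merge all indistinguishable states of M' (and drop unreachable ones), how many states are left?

3

States {q3,q5,q6} cannot be reached from the start state, so discard them.
Start with accepting vs non-accepting: {q2,q4} | {q0,q1}.
On input 1, block {q2,q4} splits into {q2} and {q4}.
The partition is now stable with 3 blocks: {q2} | {q0,q1} | {q4}.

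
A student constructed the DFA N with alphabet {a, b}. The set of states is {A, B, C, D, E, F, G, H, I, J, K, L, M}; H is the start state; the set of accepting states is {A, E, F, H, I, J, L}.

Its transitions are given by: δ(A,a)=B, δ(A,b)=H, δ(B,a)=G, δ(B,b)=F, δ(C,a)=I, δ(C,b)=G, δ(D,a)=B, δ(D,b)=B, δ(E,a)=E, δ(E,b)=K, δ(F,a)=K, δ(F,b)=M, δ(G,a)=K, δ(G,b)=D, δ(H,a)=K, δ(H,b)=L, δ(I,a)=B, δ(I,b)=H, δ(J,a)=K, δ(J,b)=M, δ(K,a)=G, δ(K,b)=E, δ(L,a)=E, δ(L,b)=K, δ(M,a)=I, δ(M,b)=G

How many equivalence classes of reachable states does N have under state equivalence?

9

Reachable states from the start: {B,D,E,F,G,H,I,K,L,M}. Unreachable: {A,C,J} — drop them.
P0 = {E,F,H,I,L} | {B,D,G,K,M}.
Refine {E,F,H,I,L} on symbol a: members go to different blocks, giving {F,H,I} and {E,L}.
Split {F,H,I} by δ(·,b) → {F} and {H} and {I}.
On input a, block {B,D,G,K,M} splits into {B,D,G,K} and {M}.
On input b, block {B,D,G,K} splits into {D,G} and {B} and {K}.
Refine {D,G} on symbol a: members go to different blocks, giving {D} and {G}.
No further refinement is possible. Final partition (9 blocks): {F} | {D} | {E,L} | {H} | {I} | {M} | {B} | {K} | {G}.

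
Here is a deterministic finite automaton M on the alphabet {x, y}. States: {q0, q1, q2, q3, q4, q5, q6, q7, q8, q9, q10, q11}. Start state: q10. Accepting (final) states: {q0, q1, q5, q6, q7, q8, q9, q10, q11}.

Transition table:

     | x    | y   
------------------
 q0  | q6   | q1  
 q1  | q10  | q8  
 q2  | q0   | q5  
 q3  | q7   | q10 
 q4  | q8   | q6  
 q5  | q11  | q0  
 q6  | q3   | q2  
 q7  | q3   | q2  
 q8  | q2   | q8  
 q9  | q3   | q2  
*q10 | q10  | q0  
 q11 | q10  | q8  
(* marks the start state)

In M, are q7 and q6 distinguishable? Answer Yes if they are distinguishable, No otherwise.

First remove the unreachable states {q4,q9}; 10 states remain.
Initial partition by acceptance: {q0,q1,q5,q6,q7,q8,q10,q11} | {q2,q3}.
Refine {q0,q1,q5,q6,q7,q8,q10,q11} on symbol x: members go to different blocks, giving {q0,q1,q5,q10,q11} and {q6,q7,q8}.
Refine {q0,q1,q5,q10,q11} on symbol x: members go to different blocks, giving {q1,q5,q10,q11} and {q0}.
Split {q1,q5,q10,q11} by δ(·,y) → {q1,q11} and {q5,q10}.
Refine {q2,q3} on symbol x: members go to different blocks, giving {q2} and {q3}.
Split {q6,q7,q8} by δ(·,x) → {q6,q7} and {q8}.
Refine {q5,q10} on symbol x: members go to different blocks, giving {q5} and {q10}.
No further refinement is possible. Final partition (8 blocks): {q1,q11} | {q2} | {q6,q7} | {q0} | {q5} | {q3} | {q8} | {q10}.
q7 and q6 lie in the same block of the stable partition, so they are equivalent — no string distinguishes them.

No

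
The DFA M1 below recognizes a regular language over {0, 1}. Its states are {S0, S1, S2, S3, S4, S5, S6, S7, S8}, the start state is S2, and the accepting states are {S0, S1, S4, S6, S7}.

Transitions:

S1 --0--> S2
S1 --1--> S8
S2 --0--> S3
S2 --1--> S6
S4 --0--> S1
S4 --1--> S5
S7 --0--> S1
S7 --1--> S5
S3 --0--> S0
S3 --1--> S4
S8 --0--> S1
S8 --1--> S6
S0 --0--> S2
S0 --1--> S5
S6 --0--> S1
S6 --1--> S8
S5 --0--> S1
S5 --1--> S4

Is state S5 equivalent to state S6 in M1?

Reachable states from the start: {S0,S1,S2,S3,S4,S5,S6,S8}. Unreachable: {S7} — drop them.
P0 = {S0,S1,S4,S6} | {S2,S3,S5,S8}.
Refine {S0,S1,S4,S6} on symbol 0: members go to different blocks, giving {S0,S1} and {S4,S6}.
On input 0, block {S2,S3,S5,S8} splits into {S3,S5,S8} and {S2}.
The partition is now stable with 4 blocks: {S0,S1} | {S3,S5,S8} | {S4,S6} | {S2}.
S5 and S6 end up in different blocks, so they are distinguishable. For instance, the string 'ε' is accepted from only S6.

No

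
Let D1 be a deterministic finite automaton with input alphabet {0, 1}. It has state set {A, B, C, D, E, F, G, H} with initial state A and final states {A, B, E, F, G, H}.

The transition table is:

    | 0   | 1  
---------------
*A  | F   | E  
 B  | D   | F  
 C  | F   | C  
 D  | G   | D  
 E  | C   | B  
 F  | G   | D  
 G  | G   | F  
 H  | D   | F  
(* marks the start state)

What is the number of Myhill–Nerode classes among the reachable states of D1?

7

Reachable states from the start: {A,B,C,D,E,F,G}. Unreachable: {H} — drop them.
P0 = {A,B,E,F,G} | {C,D}.
Refine {A,B,E,F,G} on symbol 0: members go to different blocks, giving {A,F,G} and {B,E}.
On input 1, block {A,F,G} splits into {A} and {F} and {G}.
On input 0, block {C,D} splits into {C} and {D}.
On input 0, block {B,E} splits into {B} and {E}.
No further refinement is possible. Final partition (7 blocks): {A} | {C} | {B} | {F} | {G} | {D} | {E}.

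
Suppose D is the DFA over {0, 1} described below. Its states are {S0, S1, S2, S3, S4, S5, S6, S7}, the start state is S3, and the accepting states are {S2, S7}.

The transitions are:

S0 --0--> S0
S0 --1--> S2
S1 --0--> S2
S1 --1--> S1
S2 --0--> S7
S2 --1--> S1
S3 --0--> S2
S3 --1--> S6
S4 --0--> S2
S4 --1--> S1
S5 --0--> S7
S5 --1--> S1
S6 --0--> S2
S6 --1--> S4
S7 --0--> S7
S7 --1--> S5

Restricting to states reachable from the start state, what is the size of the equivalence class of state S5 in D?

First remove the unreachable states {S0}; 7 states remain.
P0 = {S2,S7} | {S1,S3,S4,S5,S6}.
Stable partition: {S2,S7} | {S1,S3,S4,S5,S6} — 2 equivalence classes.
State S5 belongs to the block {S1,S3,S4,S5,S6}, which has 5 states.

5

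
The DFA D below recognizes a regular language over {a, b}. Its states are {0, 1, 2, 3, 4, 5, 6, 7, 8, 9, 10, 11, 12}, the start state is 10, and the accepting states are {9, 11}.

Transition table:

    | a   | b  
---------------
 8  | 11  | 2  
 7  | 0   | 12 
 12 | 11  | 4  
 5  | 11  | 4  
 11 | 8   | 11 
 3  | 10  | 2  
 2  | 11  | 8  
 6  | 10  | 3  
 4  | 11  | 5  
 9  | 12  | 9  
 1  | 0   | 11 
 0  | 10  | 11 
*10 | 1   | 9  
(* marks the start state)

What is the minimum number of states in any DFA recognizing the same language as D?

First remove the unreachable states {3,6,7}; 10 states remain.
Start with accepting vs non-accepting: {9,11} | {0,1,2,4,5,8,10,12}.
Refine {0,1,2,4,5,8,10,12} on symbol a: members go to different blocks, giving {2,4,5,8,12} and {0,1,10}.
The partition is now stable with 3 blocks: {9,11} | {2,4,5,8,12} | {0,1,10}.

3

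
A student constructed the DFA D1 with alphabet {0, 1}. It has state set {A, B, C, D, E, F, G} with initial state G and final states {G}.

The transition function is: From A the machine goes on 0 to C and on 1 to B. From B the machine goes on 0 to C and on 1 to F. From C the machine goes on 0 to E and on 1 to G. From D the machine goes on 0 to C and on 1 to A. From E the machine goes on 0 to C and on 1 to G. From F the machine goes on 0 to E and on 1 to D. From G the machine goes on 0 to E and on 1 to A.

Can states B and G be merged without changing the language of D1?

No

Initial partition by acceptance: {G} | {A,B,C,D,E,F}.
On input 1, block {A,B,C,D,E,F} splits into {A,B,D,F} and {C,E}.
Stable partition: {G} | {A,B,D,F} | {C,E} — 3 equivalence classes.
B and G end up in different blocks, so they are distinguishable. For instance, the string 'ε' is accepted from only G.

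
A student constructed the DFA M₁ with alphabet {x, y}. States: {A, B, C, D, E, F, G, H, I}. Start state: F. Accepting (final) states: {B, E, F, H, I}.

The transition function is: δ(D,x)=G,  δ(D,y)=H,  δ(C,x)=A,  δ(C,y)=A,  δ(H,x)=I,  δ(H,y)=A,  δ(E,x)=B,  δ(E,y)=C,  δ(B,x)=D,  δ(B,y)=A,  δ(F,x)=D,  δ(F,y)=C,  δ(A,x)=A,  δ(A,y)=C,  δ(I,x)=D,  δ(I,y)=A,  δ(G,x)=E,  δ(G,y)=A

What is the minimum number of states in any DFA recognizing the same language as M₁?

P0 = {B,E,F,H,I} | {A,C,D,G}.
Split {B,E,F,H,I} by δ(·,x) → {B,F,I} and {E,H}.
Split {A,C,D,G} by δ(·,x) → {A,C,D} and {G}.
On input x, block {A,C,D} splits into {A,C} and {D}.
Stable partition: {B,F,I} | {A,C} | {E,H} | {G} | {D} — 5 equivalence classes.

5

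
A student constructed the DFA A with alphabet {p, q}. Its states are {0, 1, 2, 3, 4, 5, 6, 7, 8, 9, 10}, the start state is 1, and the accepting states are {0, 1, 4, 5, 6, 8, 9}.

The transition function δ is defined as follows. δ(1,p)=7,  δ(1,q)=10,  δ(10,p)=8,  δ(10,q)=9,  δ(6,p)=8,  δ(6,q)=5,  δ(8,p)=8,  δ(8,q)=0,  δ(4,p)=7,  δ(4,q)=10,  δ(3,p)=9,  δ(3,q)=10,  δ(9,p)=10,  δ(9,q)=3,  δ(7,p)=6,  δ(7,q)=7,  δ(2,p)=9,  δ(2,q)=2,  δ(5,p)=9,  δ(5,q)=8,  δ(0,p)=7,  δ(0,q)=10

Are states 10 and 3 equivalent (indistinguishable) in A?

First remove the unreachable states {2,4}; 9 states remain.
Start with accepting vs non-accepting: {0,1,5,6,8,9} | {3,7,10}.
On input p, block {0,1,5,6,8,9} splits into {0,1,9} and {5,6,8}.
Refine {3,7,10} on symbol p: members go to different blocks, giving {7,10} and {3}.
Split {0,1,9} by δ(·,q) → {0,1} and {9}.
Refine {7,10} on symbol q: members go to different blocks, giving {7} and {10}.
Split {5,6,8} by δ(·,p) → {6,8} and {5}.
On input q, block {6,8} splits into {6} and {8}.
The partition is now stable with 8 blocks: {0,1} | {7} | {6} | {3} | {9} | {10} | {5} | {8}.
10 and 3 end up in different blocks, so they are distinguishable. For instance, the string 'q' is accepted from only 10.

No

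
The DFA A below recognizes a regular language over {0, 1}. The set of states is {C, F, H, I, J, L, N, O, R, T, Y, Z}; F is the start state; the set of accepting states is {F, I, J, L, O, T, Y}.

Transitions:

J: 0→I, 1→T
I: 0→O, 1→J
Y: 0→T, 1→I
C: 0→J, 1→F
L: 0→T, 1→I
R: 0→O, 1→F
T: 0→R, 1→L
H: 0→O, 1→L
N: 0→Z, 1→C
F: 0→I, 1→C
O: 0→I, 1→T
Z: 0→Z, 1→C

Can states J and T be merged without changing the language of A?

No

First remove the unreachable states {H,N,Y,Z}; 8 states remain.
P0 = {F,I,J,L,O,T} | {C,R}.
Split {F,I,J,L,O,T} by δ(·,0) → {F,I,J,L,O} and {T}.
On input 0, block {F,I,J,L,O} splits into {F,I,J,O} and {L}.
Split {F,I,J,O} by δ(·,1) → {J,O} and {F} and {I}.
No further refinement is possible. Final partition (6 blocks): {J,O} | {C,R} | {T} | {L} | {F} | {I}.
J and T end up in different blocks, so they are distinguishable. For instance, the string '0' is accepted from only J.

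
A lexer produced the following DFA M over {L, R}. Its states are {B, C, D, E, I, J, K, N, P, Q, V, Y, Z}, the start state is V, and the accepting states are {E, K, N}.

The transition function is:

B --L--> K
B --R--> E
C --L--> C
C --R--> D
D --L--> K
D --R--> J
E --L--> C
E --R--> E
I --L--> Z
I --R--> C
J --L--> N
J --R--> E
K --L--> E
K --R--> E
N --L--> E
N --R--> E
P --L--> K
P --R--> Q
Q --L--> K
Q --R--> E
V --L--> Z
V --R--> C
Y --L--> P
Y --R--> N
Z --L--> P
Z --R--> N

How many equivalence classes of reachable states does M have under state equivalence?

7

States {B,I,Y} cannot be reached from the start state, so discard them.
Initial partition by acceptance: {E,K,N} | {C,D,J,P,Q,V,Z}.
Split {E,K,N} by δ(·,L) → {K,N} and {E}.
Refine {C,D,J,P,Q,V,Z} on symbol L: members go to different blocks, giving {D,J,P,Q} and {C,V,Z}.
On input R, block {D,J,P,Q} splits into {J,Q} and {D,P}.
On input L, block {C,V,Z} splits into {C,V} and {Z}.
Split {C,V} by δ(·,L) → {C} and {V}.
The partition is now stable with 7 blocks: {K,N} | {J,Q} | {E} | {C} | {D,P} | {Z} | {V}.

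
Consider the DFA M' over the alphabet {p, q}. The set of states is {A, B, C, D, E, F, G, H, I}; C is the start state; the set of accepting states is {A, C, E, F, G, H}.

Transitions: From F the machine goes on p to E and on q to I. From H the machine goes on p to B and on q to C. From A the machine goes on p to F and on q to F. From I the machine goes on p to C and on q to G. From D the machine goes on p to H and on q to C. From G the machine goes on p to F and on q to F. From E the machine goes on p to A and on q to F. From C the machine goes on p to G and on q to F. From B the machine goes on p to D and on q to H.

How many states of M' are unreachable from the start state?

BFS from C reaches {A, C, E, F, G, I}; the 3 state(s) B, D, H are never visited.

3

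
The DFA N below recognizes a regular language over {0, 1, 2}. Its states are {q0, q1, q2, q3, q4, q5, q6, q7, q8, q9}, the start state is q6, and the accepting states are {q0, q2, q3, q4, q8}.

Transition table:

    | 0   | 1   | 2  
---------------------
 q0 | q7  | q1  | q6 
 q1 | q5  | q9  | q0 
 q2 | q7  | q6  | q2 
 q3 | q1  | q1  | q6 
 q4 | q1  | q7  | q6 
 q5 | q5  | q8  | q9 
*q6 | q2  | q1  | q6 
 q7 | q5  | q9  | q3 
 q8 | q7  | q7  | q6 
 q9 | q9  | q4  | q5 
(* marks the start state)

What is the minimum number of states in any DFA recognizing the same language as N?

All states are reachable from the start state.
Start with accepting vs non-accepting: {q0,q2,q3,q4,q8} | {q1,q5,q6,q7,q9}.
Refine {q0,q2,q3,q4,q8} on symbol 2: members go to different blocks, giving {q0,q3,q4,q8} and {q2}.
Split {q1,q5,q6,q7,q9} by δ(·,0) → {q1,q5,q7,q9} and {q6}.
On input 1, block {q1,q5,q7,q9} splits into {q1,q7} and {q5,q9}.
The partition is now stable with 5 blocks: {q0,q3,q4,q8} | {q1,q7} | {q2} | {q6} | {q5,q9}.

5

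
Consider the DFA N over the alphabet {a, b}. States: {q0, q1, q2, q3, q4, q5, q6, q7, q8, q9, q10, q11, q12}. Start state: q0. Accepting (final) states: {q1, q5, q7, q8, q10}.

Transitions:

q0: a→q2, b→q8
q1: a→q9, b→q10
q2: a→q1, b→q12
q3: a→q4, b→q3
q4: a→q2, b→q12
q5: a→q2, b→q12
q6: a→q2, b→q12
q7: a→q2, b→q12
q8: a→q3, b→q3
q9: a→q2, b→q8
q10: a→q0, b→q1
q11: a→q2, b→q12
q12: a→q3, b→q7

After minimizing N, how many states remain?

States {q5,q6,q11} cannot be reached from the start state, so discard them.
Start with accepting vs non-accepting: {q1,q7,q8,q10} | {q0,q2,q3,q4,q9,q12}.
Refine {q1,q7,q8,q10} on symbol b: members go to different blocks, giving {q1,q10} and {q7,q8}.
Refine {q0,q2,q3,q4,q9,q12} on symbol a: members go to different blocks, giving {q0,q3,q4,q9,q12} and {q2}.
Refine {q0,q3,q4,q9,q12} on symbol a: members go to different blocks, giving {q0,q4,q9} and {q3,q12}.
Split {q0,q4,q9} by δ(·,b) → {q0,q9} and {q4}.
Refine {q7,q8} on symbol a: members go to different blocks, giving {q7} and {q8}.
Split {q3,q12} by δ(·,a) → {q3} and {q12}.
No further refinement is possible. Final partition (8 blocks): {q1,q10} | {q0,q9} | {q7} | {q2} | {q3} | {q4} | {q8} | {q12}.

8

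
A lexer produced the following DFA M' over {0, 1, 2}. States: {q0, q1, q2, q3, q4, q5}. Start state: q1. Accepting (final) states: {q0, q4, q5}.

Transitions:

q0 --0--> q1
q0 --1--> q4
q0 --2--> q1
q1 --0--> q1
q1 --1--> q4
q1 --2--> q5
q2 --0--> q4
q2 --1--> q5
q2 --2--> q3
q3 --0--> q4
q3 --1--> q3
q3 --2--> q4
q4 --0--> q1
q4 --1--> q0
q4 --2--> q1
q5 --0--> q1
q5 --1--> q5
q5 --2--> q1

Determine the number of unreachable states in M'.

Starting at q1 and following transitions, the reachable set is {q0, q1, q4, q5}. That leaves q2, q3 unreachable — 2 in total.

2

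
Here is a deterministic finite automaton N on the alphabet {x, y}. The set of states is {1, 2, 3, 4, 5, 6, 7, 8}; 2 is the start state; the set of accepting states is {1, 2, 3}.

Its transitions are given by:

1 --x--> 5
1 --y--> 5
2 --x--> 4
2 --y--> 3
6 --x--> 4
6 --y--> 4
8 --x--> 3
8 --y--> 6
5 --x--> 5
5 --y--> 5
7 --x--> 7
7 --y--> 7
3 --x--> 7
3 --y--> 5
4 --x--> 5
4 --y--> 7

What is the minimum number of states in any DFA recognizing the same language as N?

States {1,6,8} cannot be reached from the start state, so discard them.
Start with accepting vs non-accepting: {2,3} | {4,5,7}.
Split {2,3} by δ(·,y) → {2} and {3}.
Stable partition: {2} | {4,5,7} | {3} — 3 equivalence classes.

3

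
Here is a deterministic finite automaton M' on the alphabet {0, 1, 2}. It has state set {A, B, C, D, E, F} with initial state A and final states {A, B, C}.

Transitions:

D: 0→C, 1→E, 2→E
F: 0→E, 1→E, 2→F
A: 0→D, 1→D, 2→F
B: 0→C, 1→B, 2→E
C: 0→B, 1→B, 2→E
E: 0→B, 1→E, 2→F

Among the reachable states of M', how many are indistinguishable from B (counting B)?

2

P0 = {A,B,C} | {D,E,F}.
Split {A,B,C} by δ(·,0) → {B,C} and {A}.
Refine {D,E,F} on symbol 0: members go to different blocks, giving {D,E} and {F}.
Split {D,E} by δ(·,2) → {D} and {E}.
Stable partition: {B,C} | {D} | {A} | {F} | {E} — 5 equivalence classes.
State B belongs to the block {B,C}, which has 2 states.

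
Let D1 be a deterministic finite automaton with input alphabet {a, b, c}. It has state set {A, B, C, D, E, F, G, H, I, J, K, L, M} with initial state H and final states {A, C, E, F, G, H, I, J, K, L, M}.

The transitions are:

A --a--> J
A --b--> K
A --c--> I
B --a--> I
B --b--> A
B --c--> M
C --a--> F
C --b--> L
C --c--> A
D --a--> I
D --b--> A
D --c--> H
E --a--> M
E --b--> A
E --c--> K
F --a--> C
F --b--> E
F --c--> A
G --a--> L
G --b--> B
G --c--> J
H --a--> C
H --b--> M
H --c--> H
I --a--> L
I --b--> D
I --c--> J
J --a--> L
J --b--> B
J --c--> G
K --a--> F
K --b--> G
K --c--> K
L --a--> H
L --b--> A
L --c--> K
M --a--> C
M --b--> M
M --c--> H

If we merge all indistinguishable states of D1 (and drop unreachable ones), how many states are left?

7

Every state is reachable, so we keep all 13.
Initial partition by acceptance: {A,C,E,F,G,H,I,J,K,L,M} | {B,D}.
Split {A,C,E,F,G,H,I,J,K,L,M} by δ(·,b) → {A,C,E,F,H,K,L,M} and {G,I,J}.
Refine {A,C,E,F,H,K,L,M} on symbol a: members go to different blocks, giving {C,E,F,H,K,L,M} and {A}.
Split {C,E,F,H,K,L,M} by δ(·,b) → {C,F,H,M} and {E,L} and {K}.
On input b, block {C,F,H,M} splits into {C,F} and {H,M}.
The partition is now stable with 7 blocks: {C,F} | {B,D} | {G,I,J} | {A} | {E,L} | {K} | {H,M}.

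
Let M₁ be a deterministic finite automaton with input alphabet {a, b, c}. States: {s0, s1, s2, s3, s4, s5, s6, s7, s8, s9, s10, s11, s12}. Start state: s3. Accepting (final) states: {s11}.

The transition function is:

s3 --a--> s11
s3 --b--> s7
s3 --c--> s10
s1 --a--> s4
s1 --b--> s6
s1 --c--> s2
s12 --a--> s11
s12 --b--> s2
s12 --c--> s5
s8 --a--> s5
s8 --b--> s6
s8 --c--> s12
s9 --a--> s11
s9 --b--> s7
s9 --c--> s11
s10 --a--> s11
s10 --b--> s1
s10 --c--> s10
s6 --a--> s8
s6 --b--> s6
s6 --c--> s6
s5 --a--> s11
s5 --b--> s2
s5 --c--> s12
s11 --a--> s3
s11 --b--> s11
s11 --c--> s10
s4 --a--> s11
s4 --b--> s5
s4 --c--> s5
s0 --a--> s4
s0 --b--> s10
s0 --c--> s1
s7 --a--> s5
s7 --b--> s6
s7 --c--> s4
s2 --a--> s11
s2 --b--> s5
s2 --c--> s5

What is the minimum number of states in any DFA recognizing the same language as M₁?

First remove the unreachable states {s0,s9}; 11 states remain.
Start with accepting vs non-accepting: {s11} | {s1,s2,s3,s4,s5,s6,s7,s8,s10,s12}.
On input a, block {s1,s2,s3,s4,s5,s6,s7,s8,s10,s12} splits into {s2,s3,s4,s5,s10,s12} and {s1,s6,s7,s8}.
Refine {s2,s3,s4,s5,s10,s12} on symbol b: members go to different blocks, giving {s2,s4,s5,s12} and {s3,s10}.
On input a, block {s1,s6,s7,s8} splits into {s1,s7,s8} and {s6}.
No further refinement is possible. Final partition (5 blocks): {s11} | {s2,s4,s5,s12} | {s1,s7,s8} | {s3,s10} | {s6}.

5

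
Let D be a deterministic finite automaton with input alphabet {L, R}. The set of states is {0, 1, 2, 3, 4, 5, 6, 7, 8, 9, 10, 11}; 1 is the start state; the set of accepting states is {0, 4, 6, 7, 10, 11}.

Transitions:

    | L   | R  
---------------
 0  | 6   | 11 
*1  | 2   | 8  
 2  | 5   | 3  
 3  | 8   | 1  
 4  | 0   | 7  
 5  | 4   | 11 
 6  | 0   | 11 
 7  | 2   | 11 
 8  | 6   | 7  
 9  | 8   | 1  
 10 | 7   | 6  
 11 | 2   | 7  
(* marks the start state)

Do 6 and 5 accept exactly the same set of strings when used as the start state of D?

States {9,10} cannot be reached from the start state, so discard them.
Start with accepting vs non-accepting: {0,4,6,7,11} | {1,2,3,5,8}.
Refine {0,4,6,7,11} on symbol L: members go to different blocks, giving {0,4,6} and {7,11}.
Split {1,2,3,5,8} by δ(·,L) → {1,2,3} and {5,8}.
Split {1,2,3} by δ(·,L) → {2,3} and {1}.
Refine {2,3} on symbol R: members go to different blocks, giving {2} and {3}.
The partition is now stable with 6 blocks: {0,4,6} | {2} | {7,11} | {5,8} | {1} | {3}.
6 and 5 end up in different blocks, so they are distinguishable. For instance, the string 'ε' is accepted from only 6.

No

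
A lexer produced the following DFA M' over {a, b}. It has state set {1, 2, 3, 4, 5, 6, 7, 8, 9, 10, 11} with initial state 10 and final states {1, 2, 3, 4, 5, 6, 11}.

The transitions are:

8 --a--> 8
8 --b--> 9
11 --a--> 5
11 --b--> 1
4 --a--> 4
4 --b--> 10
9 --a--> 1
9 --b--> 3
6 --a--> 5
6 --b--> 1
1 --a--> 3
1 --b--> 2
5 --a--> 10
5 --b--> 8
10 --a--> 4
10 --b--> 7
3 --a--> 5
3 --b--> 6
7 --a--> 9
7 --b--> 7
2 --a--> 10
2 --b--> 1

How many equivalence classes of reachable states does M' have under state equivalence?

First remove the unreachable states {11}; 10 states remain.
Initial partition by acceptance: {1,2,3,4,5,6} | {7,8,9,10}.
Split {1,2,3,4,5,6} by δ(·,a) → {1,3,4,6} and {2,5}.
On input a, block {1,3,4,6} splits into {1,4} and {3,6}.
Refine {1,4} on symbol a: members go to different blocks, giving {1} and {4}.
On input a, block {7,8,9,10} splits into {7,8} and {9} and {10}.
On input a, block {7,8} splits into {7} and {8}.
Split {2,5} by δ(·,b) → {2} and {5}.
Refine {3,6} on symbol b: members go to different blocks, giving {3} and {6}.
The partition is now stable with 10 blocks: {1} | {7} | {2} | {3} | {4} | {9} | {10} | {8} | {5} | {6}.

10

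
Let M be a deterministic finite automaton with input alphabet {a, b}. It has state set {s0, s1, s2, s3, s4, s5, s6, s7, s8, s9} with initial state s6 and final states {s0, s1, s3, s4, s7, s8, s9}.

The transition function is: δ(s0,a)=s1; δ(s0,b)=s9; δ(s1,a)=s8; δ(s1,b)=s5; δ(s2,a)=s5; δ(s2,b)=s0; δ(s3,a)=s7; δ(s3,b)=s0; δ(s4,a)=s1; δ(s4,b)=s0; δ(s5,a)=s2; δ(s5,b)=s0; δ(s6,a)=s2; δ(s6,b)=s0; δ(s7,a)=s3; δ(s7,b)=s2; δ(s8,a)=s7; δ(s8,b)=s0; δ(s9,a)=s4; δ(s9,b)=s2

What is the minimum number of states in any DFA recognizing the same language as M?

4

P0 = {s0,s1,s3,s4,s7,s8,s9} | {s2,s5,s6}.
Split {s0,s1,s3,s4,s7,s8,s9} by δ(·,b) → {s0,s3,s4,s8} and {s1,s7,s9}.
Split {s0,s3,s4,s8} by δ(·,b) → {s3,s4,s8} and {s0}.
No further refinement is possible. Final partition (4 blocks): {s3,s4,s8} | {s2,s5,s6} | {s1,s7,s9} | {s0}.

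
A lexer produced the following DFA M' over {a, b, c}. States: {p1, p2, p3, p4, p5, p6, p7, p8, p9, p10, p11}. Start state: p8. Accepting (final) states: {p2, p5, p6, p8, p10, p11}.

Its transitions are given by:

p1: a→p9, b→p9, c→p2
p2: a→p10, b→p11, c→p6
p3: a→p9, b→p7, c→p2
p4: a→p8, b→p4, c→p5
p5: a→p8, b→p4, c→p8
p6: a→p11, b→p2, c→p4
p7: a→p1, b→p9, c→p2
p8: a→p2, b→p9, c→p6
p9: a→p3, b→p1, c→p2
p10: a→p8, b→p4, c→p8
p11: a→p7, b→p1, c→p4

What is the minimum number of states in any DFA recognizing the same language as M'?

Initial partition by acceptance: {p2,p5,p6,p8,p10,p11} | {p1,p3,p4,p7,p9}.
On input a, block {p2,p5,p6,p8,p10,p11} splits into {p2,p5,p6,p8,p10} and {p11}.
On input a, block {p2,p5,p6,p8,p10} splits into {p2,p5,p8,p10} and {p6}.
Split {p2,p5,p8,p10} by δ(·,b) → {p5,p8,p10} and {p2}.
Refine {p5,p8,p10} on symbol a: members go to different blocks, giving {p5,p10} and {p8}.
On input a, block {p1,p3,p4,p7,p9} splits into {p1,p3,p7,p9} and {p4}.
No further refinement is possible. Final partition (7 blocks): {p5,p10} | {p1,p3,p7,p9} | {p11} | {p6} | {p2} | {p8} | {p4}.

7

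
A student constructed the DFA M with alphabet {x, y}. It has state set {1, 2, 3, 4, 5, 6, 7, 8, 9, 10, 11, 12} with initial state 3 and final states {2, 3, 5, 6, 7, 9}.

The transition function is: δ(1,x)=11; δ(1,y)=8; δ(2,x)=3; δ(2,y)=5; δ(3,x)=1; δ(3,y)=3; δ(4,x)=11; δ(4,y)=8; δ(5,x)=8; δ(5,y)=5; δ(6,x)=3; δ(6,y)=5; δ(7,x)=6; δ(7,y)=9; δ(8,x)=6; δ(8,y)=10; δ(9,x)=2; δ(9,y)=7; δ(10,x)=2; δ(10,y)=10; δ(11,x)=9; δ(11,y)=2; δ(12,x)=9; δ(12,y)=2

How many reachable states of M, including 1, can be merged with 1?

First remove the unreachable states {4,12}; 10 states remain.
Initial partition by acceptance: {2,3,5,6,7,9} | {1,8,10,11}.
On input x, block {2,3,5,6,7,9} splits into {2,6,7,9} and {3,5}.
Refine {2,6,7,9} on symbol x: members go to different blocks, giving {2,6} and {7,9}.
Refine {1,8,10,11} on symbol x: members go to different blocks, giving {8,10} and {1} and {11}.
On input x, block {3,5} splits into {3} and {5}.
No further refinement is possible. Final partition (7 blocks): {2,6} | {8,10} | {3} | {7,9} | {1} | {11} | {5}.
State 1 belongs to the block {1}, which has 1 states.

1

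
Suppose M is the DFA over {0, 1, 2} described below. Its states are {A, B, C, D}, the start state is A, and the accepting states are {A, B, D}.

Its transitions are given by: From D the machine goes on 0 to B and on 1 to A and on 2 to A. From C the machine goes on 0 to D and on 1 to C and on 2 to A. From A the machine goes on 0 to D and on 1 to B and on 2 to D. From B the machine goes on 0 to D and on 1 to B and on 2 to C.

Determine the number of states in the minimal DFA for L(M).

4

All states are reachable from the start state.
P0 = {A,B,D} | {C}.
On input 2, block {A,B,D} splits into {A,D} and {B}.
On input 0, block {A,D} splits into {A} and {D}.
The partition is now stable with 4 blocks: {A} | {C} | {B} | {D}.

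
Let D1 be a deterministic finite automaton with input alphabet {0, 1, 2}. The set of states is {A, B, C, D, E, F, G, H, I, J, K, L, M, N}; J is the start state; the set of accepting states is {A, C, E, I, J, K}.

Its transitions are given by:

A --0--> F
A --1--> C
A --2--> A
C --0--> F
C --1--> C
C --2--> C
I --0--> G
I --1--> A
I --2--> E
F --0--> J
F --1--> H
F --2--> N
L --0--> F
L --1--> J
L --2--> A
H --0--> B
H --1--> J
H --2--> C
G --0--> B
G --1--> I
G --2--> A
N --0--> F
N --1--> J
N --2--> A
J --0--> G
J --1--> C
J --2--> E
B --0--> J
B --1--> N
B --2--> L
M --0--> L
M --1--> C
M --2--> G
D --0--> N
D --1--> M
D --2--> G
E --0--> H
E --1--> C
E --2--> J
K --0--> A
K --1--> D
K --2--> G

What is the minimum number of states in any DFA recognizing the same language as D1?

4

First remove the unreachable states {D,K,M}; 11 states remain.
Start with accepting vs non-accepting: {A,C,E,I,J} | {B,F,G,H,L,N}.
On input 0, block {B,F,G,H,L,N} splits into {G,H,L,N} and {B,F}.
Split {A,C,E,I,J} by δ(·,0) → {E,I,J} and {A,C}.
No further refinement is possible. Final partition (4 blocks): {E,I,J} | {G,H,L,N} | {B,F} | {A,C}.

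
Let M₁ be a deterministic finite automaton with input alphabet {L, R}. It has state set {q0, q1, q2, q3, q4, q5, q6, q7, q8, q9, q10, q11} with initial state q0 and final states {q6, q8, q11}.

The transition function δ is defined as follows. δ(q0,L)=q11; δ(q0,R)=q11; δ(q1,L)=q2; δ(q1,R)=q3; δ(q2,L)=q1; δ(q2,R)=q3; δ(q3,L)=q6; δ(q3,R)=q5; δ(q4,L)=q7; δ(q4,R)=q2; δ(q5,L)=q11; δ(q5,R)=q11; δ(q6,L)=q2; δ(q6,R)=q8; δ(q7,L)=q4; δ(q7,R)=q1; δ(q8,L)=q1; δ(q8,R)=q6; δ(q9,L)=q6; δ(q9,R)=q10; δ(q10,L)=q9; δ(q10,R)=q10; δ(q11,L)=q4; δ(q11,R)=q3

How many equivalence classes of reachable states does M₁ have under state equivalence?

Reachable states from the start: {q0,q1,q2,q3,q4,q5,q6,q7,q8,q11}. Unreachable: {q9,q10} — drop them.
Initial partition by acceptance: {q6,q8,q11} | {q0,q1,q2,q3,q4,q5,q7}.
Refine {q6,q8,q11} on symbol R: members go to different blocks, giving {q6,q8} and {q11}.
Refine {q0,q1,q2,q3,q4,q5,q7} on symbol L: members go to different blocks, giving {q1,q2,q4,q7} and {q0,q5} and {q3}.
Split {q1,q2,q4,q7} by δ(·,R) → {q1,q2} and {q4,q7}.
No further refinement is possible. Final partition (6 blocks): {q6,q8} | {q1,q2} | {q11} | {q0,q5} | {q3} | {q4,q7}.

6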